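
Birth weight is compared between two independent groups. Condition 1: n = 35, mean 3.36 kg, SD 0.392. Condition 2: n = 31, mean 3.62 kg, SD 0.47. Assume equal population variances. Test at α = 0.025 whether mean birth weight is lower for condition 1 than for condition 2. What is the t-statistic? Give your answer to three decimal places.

-2.450

Let group 1 = condition 1, group 2 = condition 2. H0: μ_1 = μ_2; H1: μ_1 < μ_2 (two-sample pooled-variance t-test, left-tailed).
s_p² = [(35−1)·0.392² + (31−1)·0.47²]/(35+31−2) = 0.185181
t = (3.36 − 3.62)/√[0.185181·(1/35 + 1/31)] = -2.450
df = n₁ + n₂ − 2 = 64
p-value = P(T ≤ -2.450) ≈ 0.009
Since p ≈ 0.009 < α = 0.025, reject H0; the data support H1.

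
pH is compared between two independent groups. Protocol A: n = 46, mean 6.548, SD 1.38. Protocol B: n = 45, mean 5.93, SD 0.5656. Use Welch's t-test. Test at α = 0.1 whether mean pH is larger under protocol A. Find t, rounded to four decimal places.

Let group 1 = protocol A, group 2 = protocol B. H0: μ_1 = μ_2; H1: μ_1 > μ_2 (Welch's two-sample t-test, right-tailed).
t = (x̄_1 − x̄_2)/√(s_1²/n_1 + s_2²/n_2) = (6.548 − 5.93)/√(1.38²/46 + 0.5656²/45) = 2.8059
Welch–Satterthwaite df ≈ 59.97
p-value = P(T ≥ 2.8059) ≈ 0.0034
Since p ≈ 0.0034 < α = 0.1, reject H0; the evidence is statistically significant.

2.8059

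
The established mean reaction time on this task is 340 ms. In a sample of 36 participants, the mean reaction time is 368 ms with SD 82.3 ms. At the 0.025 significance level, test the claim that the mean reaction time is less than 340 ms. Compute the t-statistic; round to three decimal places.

H0: μ = 340; H1: μ < 340 (one-sample t-test, left-tailed).
t = (x̄ − μ₀)/(s/√n) = (368 − 340)/(82.3/√36) = 2.041
df = n − 1 = 35
p-value = P(T ≤ 2.041) ≈ 0.976
Since p ≈ 0.976 > α = 0.025, fail to reject H0; the data do not provide sufficient evidence against H0.

2.041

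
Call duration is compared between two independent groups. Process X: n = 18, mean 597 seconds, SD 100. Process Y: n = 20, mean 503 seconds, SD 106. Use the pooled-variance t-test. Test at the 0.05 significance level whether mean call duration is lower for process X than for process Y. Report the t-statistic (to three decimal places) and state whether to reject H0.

t = 2.803; fail to reject H0

Let group 1 = process X, group 2 = process Y. H0: μ_1 = μ_2; H1: μ_1 < μ_2 (two-sample pooled-variance t-test, left-tailed).
s_p² = [(18−1)·100² + (20−1)·106²]/(18+20−2) = 10652.3
t = (597 − 503)/√[10652.3·(1/18 + 1/20)] = 2.803
df = n₁ + n₂ − 2 = 36
p-value = P(T ≤ 2.803) ≈ 0.996
Since p ≈ 0.996 > α = 0.05, fail to reject H0; the evidence is not statistically significant.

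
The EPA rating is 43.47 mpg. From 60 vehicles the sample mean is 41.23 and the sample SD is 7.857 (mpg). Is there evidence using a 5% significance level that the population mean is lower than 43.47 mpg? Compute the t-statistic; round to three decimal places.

-2.208

H0: μ = 43.47; H1: μ < 43.47 (one-sample t-test, left-tailed).
t = (x̄ − μ₀)/(s/√n) = (41.23 − 43.47)/(7.857/√60) = -2.208
df = n − 1 = 59
p-value = P(T ≤ -2.208) ≈ 0.0156
Since p ≈ 0.0156 < α = 0.05, reject H0; the data support H1.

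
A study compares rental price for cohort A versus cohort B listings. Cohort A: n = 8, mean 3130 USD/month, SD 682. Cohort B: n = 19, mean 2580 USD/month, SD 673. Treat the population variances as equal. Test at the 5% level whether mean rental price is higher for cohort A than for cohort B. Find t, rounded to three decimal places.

Let group 1 = cohort A, group 2 = cohort B. H0: μ_1 = μ_2; H1: μ_1 > μ_2 (two-sample pooled-variance t-test, right-tailed).
s_p² = [(8−1)·682² + (19−1)·673²]/(8+19−2) = 456344
t = (3130 − 2580)/√[456344·(1/8 + 1/19)] = 1.932
df = n₁ + n₂ − 2 = 25
p-value = P(T ≥ 1.932) ≈ 0.0324
Since p ≈ 0.0324 < α = 0.05, reject H0; the evidence is statistically significant.

1.932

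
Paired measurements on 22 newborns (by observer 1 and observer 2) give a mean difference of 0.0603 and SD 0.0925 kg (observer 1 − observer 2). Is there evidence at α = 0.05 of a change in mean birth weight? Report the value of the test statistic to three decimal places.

H0: μ_d = 0; H1: μ_d ≠ 0 (paired t-test on the differences, two-sided).
t = d̄/(s_d/√n) = 0.0603/(0.0925/√22) = 3.058
df = n − 1 = 21
Two-sided p-value ≈ 0.006
Since p ≈ 0.006 < α = 0.05, reject H0; the data support H1.

3.058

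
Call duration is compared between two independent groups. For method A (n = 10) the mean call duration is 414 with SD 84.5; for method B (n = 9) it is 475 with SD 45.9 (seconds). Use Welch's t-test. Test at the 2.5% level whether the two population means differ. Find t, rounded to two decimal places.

-1.98

Let group 1 = method A, group 2 = method B. H0: μ_1 = μ_2; H1: μ_1 ≠ μ_2 (Welch's two-sample t-test, two-sided).
t = (x̄_1 − x̄_2)/√(s_1²/n_1 + s_2²/n_2) = (414 − 475)/√(84.5²/10 + 45.9²/9) = -1.98
Welch–Satterthwaite df ≈ 14.16
Two-sided p-value ≈ 0.0674
Since p ≈ 0.0674 > α = 0.025, fail to reject H0; the data do not provide sufficient evidence against H0.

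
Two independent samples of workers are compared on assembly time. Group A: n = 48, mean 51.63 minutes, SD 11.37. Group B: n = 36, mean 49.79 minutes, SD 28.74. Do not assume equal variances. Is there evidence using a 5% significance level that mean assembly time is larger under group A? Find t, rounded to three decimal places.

0.363

Let group 1 = group A, group 2 = group B. H0: μ_1 = μ_2; H1: μ_1 > μ_2 (Welch's two-sample t-test, right-tailed).
t = (x̄_1 − x̄_2)/√(s_1²/n_1 + s_2²/n_2) = (51.63 − 49.79)/√(11.37²/48 + 28.74²/36) = 0.363
Welch–Satterthwaite df ≈ 43.26
p-value = P(T ≥ 0.363) ≈ 0.359
Since p ≈ 0.359 > α = 0.05, fail to reject H0; the data do not provide sufficient evidence against H0.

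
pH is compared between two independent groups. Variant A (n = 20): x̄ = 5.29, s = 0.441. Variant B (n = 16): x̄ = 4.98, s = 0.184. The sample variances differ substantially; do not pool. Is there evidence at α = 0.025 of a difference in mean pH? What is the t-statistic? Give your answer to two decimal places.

Let group 1 = variant A, group 2 = variant B. H0: μ_1 = μ_2; H1: μ_1 ≠ μ_2 (Welch's two-sample t-test, two-sided).
t = (x̄_1 − x̄_2)/√(s_1²/n_1 + s_2²/n_2) = (5.29 − 4.98)/√(0.441²/20 + 0.184²/16) = 2.85
Welch–Satterthwaite df ≈ 26.57
Two-sided p-value ≈ 0.0084
Since p ≈ 0.0084 < α = 0.025, reject H0; the evidence is statistically significant.

2.85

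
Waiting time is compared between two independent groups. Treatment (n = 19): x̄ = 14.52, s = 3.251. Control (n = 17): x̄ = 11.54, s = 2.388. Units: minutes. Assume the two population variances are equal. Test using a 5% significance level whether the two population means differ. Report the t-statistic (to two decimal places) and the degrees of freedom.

Let group 1 = treatment, group 2 = control. H0: μ_1 = μ_2; H1: μ_1 ≠ μ_2 (two-sample pooled-variance t-test, two-sided).
s_p² = [(19−1)·3.251² + (17−1)·2.388²]/(19+17−2) = 8.2789
t = (14.52 − 11.54)/√[8.2789·(1/19 + 1/17)] = 3.10
df = n₁ + n₂ − 2 = 34
Two-sided p-value ≈ 0.0038
Since p ≈ 0.0038 < α = 0.05, reject H0; the data support H1.

t = 3.10, df = 34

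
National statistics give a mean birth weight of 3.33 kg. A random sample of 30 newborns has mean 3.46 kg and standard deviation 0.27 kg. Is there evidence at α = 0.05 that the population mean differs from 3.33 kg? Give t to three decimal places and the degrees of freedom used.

t = 2.637, df = 29

H0: μ = 3.33; H1: μ ≠ 3.33 (one-sample t-test, two-sided).
t = (x̄ − μ₀)/(s/√n) = (3.46 − 3.33)/(0.27/√30) = 2.637
df = n − 1 = 29
Two-sided p-value ≈ 0.0133
Since p ≈ 0.0133 < α = 0.05, reject H0; the evidence is statistically significant.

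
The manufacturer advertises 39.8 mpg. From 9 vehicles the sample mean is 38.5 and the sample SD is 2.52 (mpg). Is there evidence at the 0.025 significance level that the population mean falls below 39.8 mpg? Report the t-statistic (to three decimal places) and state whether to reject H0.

H0: μ = 39.8; H1: μ < 39.8 (one-sample t-test, left-tailed).
t = (x̄ − μ₀)/(s/√n) = (38.5 − 39.8)/(2.52/√9) = -1.548
df = n − 1 = 8
p-value = P(T ≤ -1.548) ≈ 0.080
Since p ≈ 0.080 > α = 0.025, fail to reject H0; the data do not provide sufficient evidence against H0.

t = -1.548; fail to reject H0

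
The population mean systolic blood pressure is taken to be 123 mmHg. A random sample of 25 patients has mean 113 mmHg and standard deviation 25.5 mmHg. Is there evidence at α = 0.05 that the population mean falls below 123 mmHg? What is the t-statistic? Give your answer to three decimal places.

-1.961

H0: μ = 123; H1: μ < 123 (one-sample t-test, left-tailed).
t = (x̄ − μ₀)/(s/√n) = (113 − 123)/(25.5/√25) = -1.961
df = n − 1 = 24
p-value = P(T ≤ -1.961) ≈ 0.0308
Since p ≈ 0.0308 < α = 0.05, reject H0; the evidence is statistically significant.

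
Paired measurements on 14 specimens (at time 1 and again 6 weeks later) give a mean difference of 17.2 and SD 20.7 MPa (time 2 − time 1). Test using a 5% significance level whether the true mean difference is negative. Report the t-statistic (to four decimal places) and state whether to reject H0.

H0: μ_d = 0; H1: μ_d < 0 (paired t-test on the differences, left-tailed).
t = d̄/(s_d/√n) = 17.2/(20.7/√14) = 3.1090
df = n − 1 = 13
p-value = P(T ≤ 3.1090) ≈ 0.9958
Since p ≈ 0.9958 > α = 0.05, fail to reject H0; the data do not provide sufficient evidence against H0.

t = 3.1090; fail to reject H0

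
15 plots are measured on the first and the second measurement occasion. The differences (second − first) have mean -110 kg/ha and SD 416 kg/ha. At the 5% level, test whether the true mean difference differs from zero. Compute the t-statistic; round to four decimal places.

H0: μ_d = 0; H1: μ_d ≠ 0 (paired t-test on the differences, two-sided).
t = d̄/(s_d/√n) = -110/(416/√15) = -1.0241
df = n − 1 = 14
Two-sided p-value ≈ 0.3232
Since p ≈ 0.3232 > α = 0.05, fail to reject H0; the data do not provide sufficient evidence against H0.

-1.0241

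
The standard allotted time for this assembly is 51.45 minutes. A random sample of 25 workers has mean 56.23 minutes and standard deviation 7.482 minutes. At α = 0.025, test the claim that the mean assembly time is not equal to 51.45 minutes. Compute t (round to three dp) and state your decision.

H0: μ = 51.45; H1: μ ≠ 51.45 (one-sample t-test, two-sided).
t = (x̄ − μ₀)/(s/√n) = (56.23 − 51.45)/(7.482/√25) = 3.194
df = n − 1 = 24
Two-sided p-value ≈ 0.004
Since p ≈ 0.004 < α = 0.025, reject H0; the data support H1.

t = 3.194; reject H0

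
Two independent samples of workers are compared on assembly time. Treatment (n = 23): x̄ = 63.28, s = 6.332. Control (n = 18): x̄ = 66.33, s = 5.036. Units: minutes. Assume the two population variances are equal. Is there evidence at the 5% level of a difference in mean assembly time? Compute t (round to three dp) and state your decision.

Let group 1 = treatment, group 2 = control. H0: μ_1 = μ_2; H1: μ_1 ≠ μ_2 (two-sample pooled-variance t-test, two-sided).
s_p² = [(23−1)·6.332² + (18−1)·5.036²]/(23+18−2) = 33.6722
t = (63.28 − 66.33)/√[33.6722·(1/23 + 1/18)] = -1.670
df = n₁ + n₂ − 2 = 39
Two-sided p-value ≈ 0.103
Since p ≈ 0.103 > α = 0.05, fail to reject H0; the evidence is not statistically significant.

t = -1.670; fail to reject H0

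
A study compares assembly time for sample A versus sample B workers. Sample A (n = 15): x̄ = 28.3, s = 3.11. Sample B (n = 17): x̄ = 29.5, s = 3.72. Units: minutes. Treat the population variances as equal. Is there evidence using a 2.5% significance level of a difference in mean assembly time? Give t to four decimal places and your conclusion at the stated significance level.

t = -0.9822; fail to reject H0

Let group 1 = sample A, group 2 = sample B. H0: μ_1 = μ_2; H1: μ_1 ≠ μ_2 (two-sample pooled-variance t-test, two-sided).
s_p² = [(15−1)·3.11² + (17−1)·3.72²]/(15+17−2) = 11.8941
t = (28.3 − 29.5)/√[11.8941·(1/15 + 1/17)] = -0.9822
df = n₁ + n₂ − 2 = 30
Two-sided p-value ≈ 0.334
Since p ≈ 0.334 > α = 0.025, fail to reject H0; the evidence is not statistically significant.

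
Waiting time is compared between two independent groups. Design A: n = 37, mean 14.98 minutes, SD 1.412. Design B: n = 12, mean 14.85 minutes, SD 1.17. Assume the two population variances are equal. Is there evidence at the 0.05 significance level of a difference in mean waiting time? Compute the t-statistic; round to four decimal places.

0.2879

Let group 1 = design A, group 2 = design B. H0: μ_1 = μ_2; H1: μ_1 ≠ μ_2 (two-sample pooled-variance t-test, two-sided).
s_p² = [(37−1)·1.412² + (12−1)·1.17²]/(37+12−2) = 1.8475
t = (14.98 − 14.85)/√[1.8475·(1/37 + 1/12)] = 0.2879
df = n₁ + n₂ − 2 = 47
Two-sided p-value ≈ 0.775
Since p ≈ 0.775 > α = 0.05, fail to reject H0; the evidence is not statistically significant.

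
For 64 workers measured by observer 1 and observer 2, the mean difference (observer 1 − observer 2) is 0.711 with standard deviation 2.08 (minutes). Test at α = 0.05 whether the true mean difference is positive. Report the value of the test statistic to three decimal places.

H0: μ_d = 0; H1: μ_d > 0 (paired t-test on the differences, right-tailed).
t = d̄/(s_d/√n) = 0.711/(2.08/√64) = 2.735
df = n − 1 = 63
p-value = P(T ≥ 2.735) ≈ 0.0041
Since p ≈ 0.0041 < α = 0.05, reject H0; the evidence is statistically significant.

2.735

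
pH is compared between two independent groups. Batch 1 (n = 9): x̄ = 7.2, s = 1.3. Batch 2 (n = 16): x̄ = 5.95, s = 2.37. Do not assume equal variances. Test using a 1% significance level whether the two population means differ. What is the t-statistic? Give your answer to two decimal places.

Let group 1 = batch 1, group 2 = batch 2. H0: μ_1 = μ_2; H1: μ_1 ≠ μ_2 (Welch's two-sample t-test, two-sided).
t = (x̄_1 − x̄_2)/√(s_1²/n_1 + s_2²/n_2) = (7.2 − 5.95)/√(1.3²/9 + 2.37²/16) = 1.70
Welch–Satterthwaite df ≈ 23.00
Two-sided p-value ≈ 0.102
Since p ≈ 0.102 > α = 0.01, fail to reject H0; the evidence is not statistically significant.

1.70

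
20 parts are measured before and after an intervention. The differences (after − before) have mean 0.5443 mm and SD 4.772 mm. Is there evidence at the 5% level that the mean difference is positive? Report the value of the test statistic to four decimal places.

H0: μ_d = 0; H1: μ_d > 0 (paired t-test on the differences, right-tailed).
t = d̄/(s_d/√n) = 0.5443/(4.772/√20) = 0.5101
df = n − 1 = 19
p-value = P(T ≥ 0.5101) ≈ 0.308
Since p ≈ 0.308 > α = 0.05, fail to reject H0; the data do not provide sufficient evidence against H0.

0.5101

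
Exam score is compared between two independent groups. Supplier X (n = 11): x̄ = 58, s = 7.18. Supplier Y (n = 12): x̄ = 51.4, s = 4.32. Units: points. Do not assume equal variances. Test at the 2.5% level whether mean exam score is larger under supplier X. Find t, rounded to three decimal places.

2.642

Let group 1 = supplier X, group 2 = supplier Y. H0: μ_1 = μ_2; H1: μ_1 > μ_2 (Welch's two-sample t-test, right-tailed).
t = (x̄_1 − x̄_2)/√(s_1²/n_1 + s_2²/n_2) = (58 − 51.4)/√(7.18²/11 + 4.32²/12) = 2.642
Welch–Satterthwaite df ≈ 16.12
p-value = P(T ≥ 2.642) ≈ 0.009
Since p ≈ 0.009 < α = 0.025, reject H0; the data support H1.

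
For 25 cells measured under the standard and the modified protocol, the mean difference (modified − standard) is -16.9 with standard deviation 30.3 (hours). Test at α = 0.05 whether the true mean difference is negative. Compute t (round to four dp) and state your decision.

t = -2.7888; reject H0

H0: μ_d = 0; H1: μ_d < 0 (paired t-test on the differences, left-tailed).
t = d̄/(s_d/√n) = -16.9/(30.3/√25) = -2.7888
df = n − 1 = 24
p-value = P(T ≤ -2.7888) ≈ 0.005
Since p ≈ 0.005 < α = 0.05, reject H0; the evidence is statistically significant.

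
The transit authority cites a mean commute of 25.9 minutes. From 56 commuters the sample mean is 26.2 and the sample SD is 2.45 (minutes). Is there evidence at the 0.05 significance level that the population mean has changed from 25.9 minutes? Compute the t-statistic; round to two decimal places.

H0: μ = 25.9; H1: μ ≠ 25.9 (one-sample t-test, two-sided).
t = (x̄ − μ₀)/(s/√n) = (26.2 − 25.9)/(2.45/√56) = 0.92
df = n − 1 = 55
Two-sided p-value ≈ 0.3635
Since p ≈ 0.3635 > α = 0.05, fail to reject H0; the data do not provide sufficient evidence against H0.

0.92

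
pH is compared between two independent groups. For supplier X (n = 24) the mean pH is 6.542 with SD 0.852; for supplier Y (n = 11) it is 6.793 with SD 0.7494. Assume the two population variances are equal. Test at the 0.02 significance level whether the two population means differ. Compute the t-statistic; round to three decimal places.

-0.838

Let group 1 = supplier X, group 2 = supplier Y. H0: μ_1 = μ_2; H1: μ_1 ≠ μ_2 (two-sample pooled-variance t-test, two-sided).
s_p² = [(24−1)·0.852² + (11−1)·0.7494²]/(24+11−2) = 0.676115
t = (6.542 − 6.793)/√[0.676115·(1/24 + 1/11)] = -0.838
df = n₁ + n₂ − 2 = 33
Two-sided p-value ≈ 0.4079
Since p ≈ 0.4079 > α = 0.02, fail to reject H0; the data do not provide sufficient evidence against H0.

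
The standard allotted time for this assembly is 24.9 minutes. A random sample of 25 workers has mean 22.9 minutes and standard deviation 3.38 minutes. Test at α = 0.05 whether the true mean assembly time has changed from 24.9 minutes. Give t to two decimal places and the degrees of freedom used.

H0: μ = 24.9; H1: μ ≠ 24.9 (one-sample t-test, two-sided).
t = (x̄ − μ₀)/(s/√n) = (22.9 − 24.9)/(3.38/√25) = -2.96
df = n − 1 = 24
Two-sided p-value ≈ 0.0068
Since p ≈ 0.0068 < α = 0.05, reject H0; the data support H1.

t = -2.96, df = 24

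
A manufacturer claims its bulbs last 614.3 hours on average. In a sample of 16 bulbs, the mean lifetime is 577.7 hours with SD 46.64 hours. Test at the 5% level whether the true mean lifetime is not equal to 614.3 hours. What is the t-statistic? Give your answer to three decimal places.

-3.139

H0: μ = 614.3; H1: μ ≠ 614.3 (one-sample t-test, two-sided).
t = (x̄ − μ₀)/(s/√n) = (577.7 − 614.3)/(46.64/√16) = -3.139
df = n − 1 = 15
Two-sided p-value ≈ 0.0068
Since p ≈ 0.0068 < α = 0.05, reject H0; the evidence is statistically significant.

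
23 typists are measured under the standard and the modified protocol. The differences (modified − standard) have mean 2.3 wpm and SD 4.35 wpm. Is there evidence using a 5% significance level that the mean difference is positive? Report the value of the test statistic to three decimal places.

H0: μ_d = 0; H1: μ_d > 0 (paired t-test on the differences, right-tailed).
t = d̄/(s_d/√n) = 2.3/(4.35/√23) = 2.536
df = n − 1 = 22
p-value = P(T ≥ 2.536) ≈ 0.009
Since p ≈ 0.009 < α = 0.05, reject H0; the evidence is statistically significant.

2.536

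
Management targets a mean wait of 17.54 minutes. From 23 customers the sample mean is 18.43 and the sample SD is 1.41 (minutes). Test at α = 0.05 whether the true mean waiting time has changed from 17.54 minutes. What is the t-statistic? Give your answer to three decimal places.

H0: μ = 17.54; H1: μ ≠ 17.54 (one-sample t-test, two-sided).
t = (x̄ − μ₀)/(s/√n) = (18.43 − 17.54)/(1.41/√23) = 3.027
df = n − 1 = 22
Two-sided p-value ≈ 0.006
Since p ≈ 0.006 < α = 0.05, reject H0; the data support H1.

3.027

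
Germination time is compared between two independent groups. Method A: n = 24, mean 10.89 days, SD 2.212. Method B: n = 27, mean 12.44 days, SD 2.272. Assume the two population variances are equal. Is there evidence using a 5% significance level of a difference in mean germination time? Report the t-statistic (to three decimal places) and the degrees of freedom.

t = -2.462, df = 49

Let group 1 = method A, group 2 = method B. H0: μ_1 = μ_2; H1: μ_1 ≠ μ_2 (two-sample pooled-variance t-test, two-sided).
s_p² = [(24−1)·2.212² + (27−1)·2.272²]/(24+27−2) = 5.0357
t = (10.89 − 12.44)/√[5.0357·(1/24 + 1/27)] = -2.462
df = n₁ + n₂ − 2 = 49
Two-sided p-value ≈ 0.017
Since p ≈ 0.017 < α = 0.05, reject H0; the evidence is statistically significant.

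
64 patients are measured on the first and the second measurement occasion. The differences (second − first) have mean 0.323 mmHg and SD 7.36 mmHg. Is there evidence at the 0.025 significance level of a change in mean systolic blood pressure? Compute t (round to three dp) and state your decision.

t = 0.351; fail to reject H0

H0: μ_d = 0; H1: μ_d ≠ 0 (paired t-test on the differences, two-sided).
t = d̄/(s_d/√n) = 0.323/(7.36/√64) = 0.351
df = n − 1 = 63
Two-sided p-value ≈ 0.7267
Since p ≈ 0.7267 > α = 0.025, fail to reject H0; the evidence is not statistically significant.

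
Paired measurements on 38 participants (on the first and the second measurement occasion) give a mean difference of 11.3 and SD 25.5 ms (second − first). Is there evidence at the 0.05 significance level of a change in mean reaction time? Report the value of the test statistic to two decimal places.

H0: μ_d = 0; H1: μ_d ≠ 0 (paired t-test on the differences, two-sided).
t = d̄/(s_d/√n) = 11.3/(25.5/√38) = 2.73
df = n − 1 = 37
Two-sided p-value ≈ 0.0096
Since p ≈ 0.0096 < α = 0.05, reject H0; the evidence is statistically significant.

2.73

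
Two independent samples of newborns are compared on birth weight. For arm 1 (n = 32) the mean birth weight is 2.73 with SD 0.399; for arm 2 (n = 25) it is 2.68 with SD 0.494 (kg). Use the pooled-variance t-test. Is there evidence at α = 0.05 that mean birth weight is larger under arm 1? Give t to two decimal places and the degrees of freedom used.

Let group 1 = arm 1, group 2 = arm 2. H0: μ_1 = μ_2; H1: μ_1 > μ_2 (two-sample pooled-variance t-test, right-tailed).
s_p² = [(32−1)·0.399² + (25−1)·0.494²]/(32+25−2) = 0.19622
t = (2.73 − 2.68)/√[0.19622·(1/32 + 1/25)] = 0.42
df = n₁ + n₂ − 2 = 55
p-value = P(T ≥ 0.42) ≈ 0.3370
Since p ≈ 0.3370 > α = 0.05, fail to reject H0; the evidence is not statistically significant.

t = 0.42, df = 55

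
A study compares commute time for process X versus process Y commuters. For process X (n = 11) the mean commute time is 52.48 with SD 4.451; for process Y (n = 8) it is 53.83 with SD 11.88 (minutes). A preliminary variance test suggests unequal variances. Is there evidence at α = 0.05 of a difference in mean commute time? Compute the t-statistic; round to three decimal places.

-0.306

Let group 1 = process X, group 2 = process Y. H0: μ_1 = μ_2; H1: μ_1 ≠ μ_2 (Welch's two-sample t-test, two-sided).
t = (x̄_1 − x̄_2)/√(s_1²/n_1 + s_2²/n_2) = (52.48 − 53.83)/√(4.451²/11 + 11.88²/8) = -0.306
Welch–Satterthwaite df ≈ 8.44
Two-sided p-value ≈ 0.767
Since p ≈ 0.767 > α = 0.05, fail to reject H0; the evidence is not statistically significant.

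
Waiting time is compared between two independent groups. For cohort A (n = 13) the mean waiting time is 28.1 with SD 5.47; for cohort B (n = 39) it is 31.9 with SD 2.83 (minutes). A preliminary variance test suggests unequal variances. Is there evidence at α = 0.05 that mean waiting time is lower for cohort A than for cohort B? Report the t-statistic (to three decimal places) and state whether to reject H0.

Let group 1 = cohort A, group 2 = cohort B. H0: μ_1 = μ_2; H1: μ_1 < μ_2 (Welch's two-sample t-test, left-tailed).
t = (x̄_1 − x̄_2)/√(s_1²/n_1 + s_2²/n_2) = (28.1 − 31.9)/√(5.47²/13 + 2.83²/39) = -2.400
Welch–Satterthwaite df ≈ 14.20
p-value = P(T ≤ -2.400) ≈ 0.0153
Since p ≈ 0.0153 < α = 0.05, reject H0; the data support H1.

t = -2.400; reject H0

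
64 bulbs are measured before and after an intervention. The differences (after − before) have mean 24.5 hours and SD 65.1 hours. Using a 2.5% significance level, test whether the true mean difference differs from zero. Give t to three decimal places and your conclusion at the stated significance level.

t = 3.011; reject H0

H0: μ_d = 0; H1: μ_d ≠ 0 (paired t-test on the differences, two-sided).
t = d̄/(s_d/√n) = 24.5/(65.1/√64) = 3.011
df = n − 1 = 63
Two-sided p-value ≈ 0.004
Since p ≈ 0.004 < α = 0.025, reject H0; the evidence is statistically significant.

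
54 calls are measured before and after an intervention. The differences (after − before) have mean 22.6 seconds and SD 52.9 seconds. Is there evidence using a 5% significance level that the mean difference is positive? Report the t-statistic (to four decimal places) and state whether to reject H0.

t = 3.1394; reject H0

H0: μ_d = 0; H1: μ_d > 0 (paired t-test on the differences, right-tailed).
t = d̄/(s_d/√n) = 22.6/(52.9/√54) = 3.1394
df = n − 1 = 53
p-value = P(T ≥ 3.1394) ≈ 0.0014
Since p ≈ 0.0014 < α = 0.05, reject H0; the evidence is statistically significant.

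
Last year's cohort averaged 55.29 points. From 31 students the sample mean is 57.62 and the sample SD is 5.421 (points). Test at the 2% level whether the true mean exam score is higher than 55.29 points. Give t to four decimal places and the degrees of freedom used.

H0: μ = 55.29; H1: μ > 55.29 (one-sample t-test, right-tailed).
t = (x̄ − μ₀)/(s/√n) = (57.62 − 55.29)/(5.421/√31) = 2.3931
df = n − 1 = 30
p-value = P(T ≥ 2.3931) ≈ 0.012
Since p ≈ 0.012 < α = 0.02, reject H0; the evidence is statistically significant.

t = 2.3931, df = 30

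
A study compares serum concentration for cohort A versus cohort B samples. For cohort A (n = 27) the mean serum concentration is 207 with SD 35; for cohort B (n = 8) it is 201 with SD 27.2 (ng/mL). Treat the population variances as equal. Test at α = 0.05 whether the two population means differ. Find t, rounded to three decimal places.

0.445

Let group 1 = cohort A, group 2 = cohort B. H0: μ_1 = μ_2; H1: μ_1 ≠ μ_2 (two-sample pooled-variance t-test, two-sided).
s_p² = [(27−1)·35² + (8−1)·27.2²]/(27+8−2) = 1122.09
t = (207 − 201)/√[1122.09·(1/27 + 1/8)] = 0.445
df = n₁ + n₂ − 2 = 33
Two-sided p-value ≈ 0.659
Since p ≈ 0.659 > α = 0.05, fail to reject H0; the evidence is not statistically significant.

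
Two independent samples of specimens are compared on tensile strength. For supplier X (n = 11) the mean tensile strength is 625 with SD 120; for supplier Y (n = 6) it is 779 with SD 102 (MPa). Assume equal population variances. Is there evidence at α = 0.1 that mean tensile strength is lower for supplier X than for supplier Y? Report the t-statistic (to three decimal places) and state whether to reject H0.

t = -2.654; reject H0

Let group 1 = supplier X, group 2 = supplier Y. H0: μ_1 = μ_2; H1: μ_1 < μ_2 (two-sample pooled-variance t-test, left-tailed).
s_p² = [(11−1)·120² + (6−1)·102²]/(11+6−2) = 13068
t = (625 − 779)/√[13068·(1/11 + 1/6)] = -2.654
df = n₁ + n₂ − 2 = 15
p-value = P(T ≤ -2.654) ≈ 0.009
Since p ≈ 0.009 < α = 0.1, reject H0; the data support H1.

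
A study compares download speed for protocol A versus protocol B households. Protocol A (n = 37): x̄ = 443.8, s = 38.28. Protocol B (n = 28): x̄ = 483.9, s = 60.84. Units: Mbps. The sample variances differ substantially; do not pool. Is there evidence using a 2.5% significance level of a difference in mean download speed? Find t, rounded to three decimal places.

-3.059

Let group 1 = protocol A, group 2 = protocol B. H0: μ_1 = μ_2; H1: μ_1 ≠ μ_2 (Welch's two-sample t-test, two-sided).
t = (x̄_1 − x̄_2)/√(s_1²/n_1 + s_2²/n_2) = (443.8 − 483.9)/√(38.28²/37 + 60.84²/28) = -3.059
Welch–Satterthwaite df ≈ 42.72
Two-sided p-value ≈ 0.004
Since p ≈ 0.004 < α = 0.025, reject H0; the evidence is statistically significant.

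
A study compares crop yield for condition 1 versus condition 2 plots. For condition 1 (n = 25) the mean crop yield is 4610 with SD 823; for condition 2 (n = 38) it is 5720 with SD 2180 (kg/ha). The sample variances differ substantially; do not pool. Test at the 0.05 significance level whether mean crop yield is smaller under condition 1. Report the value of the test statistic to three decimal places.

Let group 1 = condition 1, group 2 = condition 2. H0: μ_1 = μ_2; H1: μ_1 < μ_2 (Welch's two-sample t-test, left-tailed).
t = (x̄_1 − x̄_2)/√(s_1²/n_1 + s_2²/n_2) = (4610 − 5720)/√(823²/25 + 2180²/38) = -2.846
Welch–Satterthwaite df ≈ 51.07
p-value = P(T ≤ -2.846) ≈ 0.003
Since p ≈ 0.003 < α = 0.05, reject H0; the evidence is statistically significant.

-2.846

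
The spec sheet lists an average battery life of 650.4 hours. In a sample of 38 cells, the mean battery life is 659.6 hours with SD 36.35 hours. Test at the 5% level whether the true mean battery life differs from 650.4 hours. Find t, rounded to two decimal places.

1.56

H0: μ = 650.4; H1: μ ≠ 650.4 (one-sample t-test, two-sided).
t = (x̄ − μ₀)/(s/√n) = (659.6 − 650.4)/(36.35/√38) = 1.56
df = n − 1 = 37
Two-sided p-value ≈ 0.127
Since p ≈ 0.127 > α = 0.05, fail to reject H0; the evidence is not statistically significant.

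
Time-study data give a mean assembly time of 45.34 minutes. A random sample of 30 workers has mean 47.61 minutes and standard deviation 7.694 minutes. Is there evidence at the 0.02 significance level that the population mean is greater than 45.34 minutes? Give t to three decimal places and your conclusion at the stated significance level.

H0: μ = 45.34; H1: μ > 45.34 (one-sample t-test, right-tailed).
t = (x̄ − μ₀)/(s/√n) = (47.61 − 45.34)/(7.694/√30) = 1.616
df = n − 1 = 29
p-value = P(T ≥ 1.616) ≈ 0.0585
Since p ≈ 0.0585 > α = 0.02, fail to reject H0; the data do not provide sufficient evidence against H0.

t = 1.616; fail to reject H0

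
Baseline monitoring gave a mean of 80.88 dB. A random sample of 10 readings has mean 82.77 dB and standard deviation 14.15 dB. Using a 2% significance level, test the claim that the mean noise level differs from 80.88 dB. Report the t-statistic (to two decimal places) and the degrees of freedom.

H0: μ = 80.88; H1: μ ≠ 80.88 (one-sample t-test, two-sided).
t = (x̄ − μ₀)/(s/√n) = (82.77 − 80.88)/(14.15/√10) = 0.42
df = n − 1 = 9
Two-sided p-value ≈ 0.6827
Since p ≈ 0.6827 > α = 0.02, fail to reject H0; the evidence is not statistically significant.

t = 0.42, df = 9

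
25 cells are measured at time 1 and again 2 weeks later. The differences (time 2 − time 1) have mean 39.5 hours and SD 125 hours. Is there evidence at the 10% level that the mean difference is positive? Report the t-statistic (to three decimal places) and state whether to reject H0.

H0: μ_d = 0; H1: μ_d > 0 (paired t-test on the differences, right-tailed).
t = d̄/(s_d/√n) = 39.5/(125/√25) = 1.580
df = n − 1 = 24
p-value = P(T ≥ 1.580) ≈ 0.064
Since p ≈ 0.064 < α = 0.1, reject H0; the evidence is statistically significant.

t = 1.580; reject H0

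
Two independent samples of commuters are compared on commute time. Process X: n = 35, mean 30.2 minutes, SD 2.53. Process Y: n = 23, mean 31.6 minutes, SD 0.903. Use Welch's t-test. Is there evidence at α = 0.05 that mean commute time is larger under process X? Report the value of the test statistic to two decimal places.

-3.00

Let group 1 = process X, group 2 = process Y. H0: μ_1 = μ_2; H1: μ_1 > μ_2 (Welch's two-sample t-test, right-tailed).
t = (x̄_1 − x̄_2)/√(s_1²/n_1 + s_2²/n_2) = (30.2 − 31.6)/√(2.53²/35 + 0.903²/23) = -3.00
Welch–Satterthwaite df ≈ 45.80
p-value = P(T ≥ -3.00) ≈ 0.9978
Since p ≈ 0.9978 > α = 0.05, fail to reject H0; the evidence is not statistically significant.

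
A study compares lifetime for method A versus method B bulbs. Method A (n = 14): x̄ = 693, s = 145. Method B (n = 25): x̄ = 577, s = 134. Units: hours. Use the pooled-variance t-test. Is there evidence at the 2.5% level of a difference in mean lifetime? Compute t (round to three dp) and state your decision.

t = 2.519; reject H0

Let group 1 = method A, group 2 = method B. H0: μ_1 = μ_2; H1: μ_1 ≠ μ_2 (two-sample pooled-variance t-test, two-sided).
s_p² = [(14−1)·145² + (25−1)·134²]/(14+25−2) = 19034.3
t = (693 − 577)/√[19034.3·(1/14 + 1/25)] = 2.519
df = n₁ + n₂ − 2 = 37
Two-sided p-value ≈ 0.016
Since p ≈ 0.016 < α = 0.025, reject H0; the evidence is statistically significant.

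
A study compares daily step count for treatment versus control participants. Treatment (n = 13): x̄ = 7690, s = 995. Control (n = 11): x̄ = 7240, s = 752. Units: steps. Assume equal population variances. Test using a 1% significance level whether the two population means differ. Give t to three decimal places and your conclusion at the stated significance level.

t = 1.230; fail to reject H0

Let group 1 = treatment, group 2 = control. H0: μ_1 = μ_2; H1: μ_1 ≠ μ_2 (two-sample pooled-variance t-test, two-sided).
s_p² = [(13−1)·995² + (11−1)·752²]/(13+11−2) = 797061
t = (7690 − 7240)/√[797061·(1/13 + 1/11)] = 1.230
df = n₁ + n₂ − 2 = 22
Two-sided p-value ≈ 0.2316
Since p ≈ 0.2316 > α = 0.01, fail to reject H0; the evidence is not statistically significant.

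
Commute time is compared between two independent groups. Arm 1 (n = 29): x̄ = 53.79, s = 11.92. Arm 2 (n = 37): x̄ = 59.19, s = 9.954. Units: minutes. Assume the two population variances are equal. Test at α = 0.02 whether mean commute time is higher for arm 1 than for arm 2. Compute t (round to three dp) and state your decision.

Let group 1 = arm 1, group 2 = arm 2. H0: μ_1 = μ_2; H1: μ_1 > μ_2 (two-sample pooled-variance t-test, right-tailed).
s_p² = [(29−1)·11.92² + (37−1)·9.954²]/(29+37−2) = 117.896
t = (53.79 − 59.19)/√[117.896·(1/29 + 1/37)] = -2.005
df = n₁ + n₂ − 2 = 64
p-value = P(T ≥ -2.005) ≈ 0.9754
Since p ≈ 0.9754 > α = 0.02, fail to reject H0; the data do not provide sufficient evidence against H0.

t = -2.005; fail to reject H0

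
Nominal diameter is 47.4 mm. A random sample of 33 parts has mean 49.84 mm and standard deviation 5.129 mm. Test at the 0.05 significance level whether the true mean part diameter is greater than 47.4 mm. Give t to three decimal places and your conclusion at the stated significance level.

H0: μ = 47.4; H1: μ > 47.4 (one-sample t-test, right-tailed).
t = (x̄ − μ₀)/(s/√n) = (49.84 − 47.4)/(5.129/√33) = 2.733
df = n − 1 = 32
p-value = P(T ≥ 2.733) ≈ 0.005
Since p ≈ 0.005 < α = 0.05, reject H0; the data support H1.

t = 2.733; reject H0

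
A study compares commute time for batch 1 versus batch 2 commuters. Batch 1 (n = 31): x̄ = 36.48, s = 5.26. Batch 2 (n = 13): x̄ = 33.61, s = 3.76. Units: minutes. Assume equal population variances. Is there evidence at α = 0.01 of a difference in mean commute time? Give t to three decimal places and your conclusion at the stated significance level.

Let group 1 = batch 1, group 2 = batch 2. H0: μ_1 = μ_2; H1: μ_1 ≠ μ_2 (two-sample pooled-variance t-test, two-sided).
s_p² = [(31−1)·5.26² + (13−1)·3.76²]/(31+13−2) = 23.8019
t = (36.48 − 33.61)/√[23.8019·(1/31 + 1/13)] = 1.780
df = n₁ + n₂ − 2 = 42
Two-sided p-value ≈ 0.0823
Since p ≈ 0.0823 > α = 0.01, fail to reject H0; the evidence is not statistically significant.

t = 1.780; fail to reject H0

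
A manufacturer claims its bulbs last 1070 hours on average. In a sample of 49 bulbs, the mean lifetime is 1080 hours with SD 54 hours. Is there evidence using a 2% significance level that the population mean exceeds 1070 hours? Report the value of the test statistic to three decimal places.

1.296

H0: μ = 1070; H1: μ > 1070 (one-sample t-test, right-tailed).
t = (x̄ − μ₀)/(s/√n) = (1080 − 1070)/(54/√49) = 1.296
df = n − 1 = 48
p-value = P(T ≥ 1.296) ≈ 0.101
Since p ≈ 0.101 > α = 0.02, fail to reject H0; the evidence is not statistically significant.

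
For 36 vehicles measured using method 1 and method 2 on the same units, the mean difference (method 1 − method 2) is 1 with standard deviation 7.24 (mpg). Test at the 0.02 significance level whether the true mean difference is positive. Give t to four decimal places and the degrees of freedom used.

H0: μ_d = 0; H1: μ_d > 0 (paired t-test on the differences, right-tailed).
t = d̄/(s_d/√n) = 1/(7.24/√36) = 0.8287
df = n − 1 = 35
p-value = P(T ≥ 0.8287) ≈ 0.206
Since p ≈ 0.206 > α = 0.02, fail to reject H0; the evidence is not statistically significant.

t = 0.8287, df = 35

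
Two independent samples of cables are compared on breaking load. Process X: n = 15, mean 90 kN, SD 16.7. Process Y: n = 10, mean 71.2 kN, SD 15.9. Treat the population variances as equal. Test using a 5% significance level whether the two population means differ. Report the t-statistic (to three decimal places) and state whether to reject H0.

Let group 1 = process X, group 2 = process Y. H0: μ_1 = μ_2; H1: μ_1 ≠ μ_2 (two-sample pooled-variance t-test, two-sided).
s_p² = [(15−1)·16.7² + (10−1)·15.9²]/(15+10−2) = 268.685
t = (90 − 71.2)/√[268.685·(1/15 + 1/10)] = 2.809
df = n₁ + n₂ − 2 = 23
Two-sided p-value ≈ 0.010
Since p ≈ 0.010 < α = 0.05, reject H0; the evidence is statistically significant.

t = 2.809; reject H0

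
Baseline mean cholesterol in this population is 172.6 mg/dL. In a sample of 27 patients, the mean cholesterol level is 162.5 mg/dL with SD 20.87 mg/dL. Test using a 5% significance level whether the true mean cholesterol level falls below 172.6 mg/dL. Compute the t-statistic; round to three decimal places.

H0: μ = 172.6; H1: μ < 172.6 (one-sample t-test, left-tailed).
t = (x̄ − μ₀)/(s/√n) = (162.5 − 172.6)/(20.87/√27) = -2.515
df = n − 1 = 26
p-value = P(T ≤ -2.515) ≈ 0.0092
Since p ≈ 0.0092 < α = 0.05, reject H0; the evidence is statistically significant.

-2.515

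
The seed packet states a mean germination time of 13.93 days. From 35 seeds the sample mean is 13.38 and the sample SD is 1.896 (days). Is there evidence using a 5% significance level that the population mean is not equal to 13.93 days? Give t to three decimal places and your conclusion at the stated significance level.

t = -1.716; fail to reject H0

H0: μ = 13.93; H1: μ ≠ 13.93 (one-sample t-test, two-sided).
t = (x̄ − μ₀)/(s/√n) = (13.38 − 13.93)/(1.896/√35) = -1.716
df = n − 1 = 34
Two-sided p-value ≈ 0.095
Since p ≈ 0.095 > α = 0.05, fail to reject H0; the evidence is not statistically significant.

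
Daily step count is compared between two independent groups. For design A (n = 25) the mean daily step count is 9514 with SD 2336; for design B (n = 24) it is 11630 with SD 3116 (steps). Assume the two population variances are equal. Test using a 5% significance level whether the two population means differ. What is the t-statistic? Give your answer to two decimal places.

-2.70

Let group 1 = design A, group 2 = design B. H0: μ_1 = μ_2; H1: μ_1 ≠ μ_2 (two-sample pooled-variance t-test, two-sided).
s_p² = [(25−1)·2336² + (24−1)·3116²]/(25+24−2) = 7537940
t = (9514 − 11630)/√[7537940·(1/25 + 1/24)] = -2.70
df = n₁ + n₂ − 2 = 47
Two-sided p-value ≈ 0.010
Since p ≈ 0.010 < α = 0.05, reject H0; the evidence is statistically significant.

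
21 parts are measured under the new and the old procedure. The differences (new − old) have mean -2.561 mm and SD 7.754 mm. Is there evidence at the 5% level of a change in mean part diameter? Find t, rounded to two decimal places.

-1.51

H0: μ_d = 0; H1: μ_d ≠ 0 (paired t-test on the differences, two-sided).
t = d̄/(s_d/√n) = -2.561/(7.754/√21) = -1.51
df = n − 1 = 20
Two-sided p-value ≈ 0.1458
Since p ≈ 0.1458 > α = 0.05, fail to reject H0; the evidence is not statistically significant.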